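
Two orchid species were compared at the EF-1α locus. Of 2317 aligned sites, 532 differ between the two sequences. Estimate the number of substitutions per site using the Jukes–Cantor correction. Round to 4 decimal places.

p = 532/2317 ≈ 0.229607.
d = −(3/4) ln(1 − 4p/3) = −0.75 ln(1 − 0.306143) = −0.75 ln(0.693857)
  = −0.75 × (-0.365489) = 0.274117 substitutions/site.

0.2741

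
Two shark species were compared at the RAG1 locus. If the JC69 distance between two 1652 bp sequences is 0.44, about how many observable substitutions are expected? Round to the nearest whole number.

550

Invert JC69: p = (3/4)(1 − e^(−4d/3)) = 0.75 × (1 − e^(-0.586667)) = 0.75 × (1 − 0.556178) = 0.332867.
Expected differing sites = pL ≈ 0.332867 × 1652 = 549.896284 ≈ 550.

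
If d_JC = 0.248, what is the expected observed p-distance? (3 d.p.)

p = (3/4)(1 − e^(−4d/3)) = 0.75 × (1 − e^(-0.330667)) = 0.75 × (1 − 0.718444) = 0.211167.

0.211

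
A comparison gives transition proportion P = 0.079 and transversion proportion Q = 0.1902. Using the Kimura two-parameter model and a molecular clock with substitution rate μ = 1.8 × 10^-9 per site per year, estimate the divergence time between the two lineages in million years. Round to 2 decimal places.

Under the Kimura two-parameter model, d = −½ ln(1 − 2P − Q) − ¼ ln(1 − 2Q).
1 − 2P − Q = 0.6518, giving −½ ln(0.6518) = 0.214009.
1 − 2Q = 0.6196, giving −¼ ln(0.6196) = 0.119670.
d = 0.214009 + 0.119670 = 0.333679.
Under a molecular clock d = 2μt, so t = d/(2μ) = 0.333679 / (2 × 1.8 × 10^-9) = 92.69 million years.

92.69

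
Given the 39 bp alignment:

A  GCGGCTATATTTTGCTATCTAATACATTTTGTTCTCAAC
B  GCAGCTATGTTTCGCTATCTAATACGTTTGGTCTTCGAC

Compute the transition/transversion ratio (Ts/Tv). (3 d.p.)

Transitions are A↔G and C↔T; transversions are all other mismatches.
Transitions: 7. Transversions: 1.
R = 7/1 = 7.000.

7.000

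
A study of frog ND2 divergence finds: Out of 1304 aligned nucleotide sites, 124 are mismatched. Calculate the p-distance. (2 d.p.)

0.10

p = 124/1304 = 0.095092… ≈ 0.10 (to 2 d.p.).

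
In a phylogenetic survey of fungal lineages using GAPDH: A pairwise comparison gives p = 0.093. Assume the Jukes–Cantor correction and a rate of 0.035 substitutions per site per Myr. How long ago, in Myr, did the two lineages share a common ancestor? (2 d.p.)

1.42

d = −(3/4) ln(1 − 4p/3) = −0.75 ln(1 − 0.124) = −0.75 ln(0.876)
  = −0.75 × (-0.132389) = 0.099292 substitutions/site.
Under a molecular clock d = 2μt, so t = d/(2μ) = 0.099292 / (2 × 0.035) = 1.42 Myr.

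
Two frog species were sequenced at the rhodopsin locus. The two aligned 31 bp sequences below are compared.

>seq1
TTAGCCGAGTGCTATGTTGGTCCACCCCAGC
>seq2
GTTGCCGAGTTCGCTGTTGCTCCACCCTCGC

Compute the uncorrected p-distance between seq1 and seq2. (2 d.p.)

The sequences differ at 8 of 31 positions (sites 1, 3, 11, 13, 14, 20, 28, 29).
p = 8/31 = 0.258064… ≈ 0.26 (to 2 d.p.).

0.26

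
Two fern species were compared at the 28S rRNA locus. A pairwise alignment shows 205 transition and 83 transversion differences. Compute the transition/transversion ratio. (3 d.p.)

2.470

R = 205/83 = 2.469879… ≈ 2.470 (to 3 d.p.).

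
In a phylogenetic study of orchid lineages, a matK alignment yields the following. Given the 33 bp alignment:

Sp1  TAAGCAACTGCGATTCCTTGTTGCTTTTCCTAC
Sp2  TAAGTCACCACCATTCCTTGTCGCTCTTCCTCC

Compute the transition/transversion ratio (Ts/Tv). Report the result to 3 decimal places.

1.667

Transitions are A↔G and C↔T; transversions are all other mismatches.
Transitions: 5. Transversions: 3.
R = 5/3 = 1.666666… ≈ 1.667 (to 3 d.p.).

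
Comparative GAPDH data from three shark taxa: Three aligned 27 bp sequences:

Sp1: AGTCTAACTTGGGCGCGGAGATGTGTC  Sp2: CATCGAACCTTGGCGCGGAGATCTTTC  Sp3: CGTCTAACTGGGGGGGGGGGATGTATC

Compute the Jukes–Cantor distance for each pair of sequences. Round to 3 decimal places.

d(Sp1,Sp2) = 0.318, d(Sp1,Sp3) = 0.264, d(Sp2,Sp3) = 0.511

Sp1–Sp2: 7/27 sites differ → p ≈ 0.259259, d = −0.75 ln(1 − 0.345679) = 0.318118 ≈ 0.318.
Sp1–Sp3: 6/27 sites differ → p ≈ 0.222222, d = −0.75 ln(1 − 0.296296) = 0.263548 ≈ 0.264.
Sp2–Sp3: 10/27 sites differ → p ≈ 0.37037, d = −0.75 ln(1 − 0.493827) = 0.510658 ≈ 0.511.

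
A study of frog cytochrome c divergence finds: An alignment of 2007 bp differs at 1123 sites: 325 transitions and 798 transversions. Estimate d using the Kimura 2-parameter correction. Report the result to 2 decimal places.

P = 325/2007 ≈ 0.161933 and Q = 798/2007 ≈ 0.397608.
Under the Kimura two-parameter model, d = −½ ln(1 − 2P − Q) − ¼ ln(1 − 2Q).
1 − 2P − Q = 0.278526, giving −½ ln(0.278526) = 0.639122.
1 − 2Q = 0.204784, giving −¼ ln(0.204784) = 0.396450.
d = 0.639122 + 0.396450 = 1.035572.

1.04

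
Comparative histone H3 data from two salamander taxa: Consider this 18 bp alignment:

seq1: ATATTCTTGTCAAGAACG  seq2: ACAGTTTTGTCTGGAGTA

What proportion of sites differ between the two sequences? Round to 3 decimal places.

The sequences differ at 8 of 18 positions (sites 2, 4, 6, 12, 13, 16, 17, 18).
p = 8/18 = 0.444444… ≈ 0.444 (to 3 d.p.).

0.444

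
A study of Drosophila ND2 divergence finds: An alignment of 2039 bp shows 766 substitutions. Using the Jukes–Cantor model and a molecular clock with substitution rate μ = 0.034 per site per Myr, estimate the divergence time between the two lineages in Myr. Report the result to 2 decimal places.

p = 766/2039 ≈ 0.375674.
d = −(3/4) ln(1 − 4p/3) = −0.75 ln(1 − 0.500899) = −0.75 ln(0.499101)
  = −0.75 × (-0.694947) = 0.521210 substitutions/site.
Under a molecular clock d = 2μt, so t = d/(2μ) = 0.521210 / (2 × 0.034) = 7.66 Myr.

7.66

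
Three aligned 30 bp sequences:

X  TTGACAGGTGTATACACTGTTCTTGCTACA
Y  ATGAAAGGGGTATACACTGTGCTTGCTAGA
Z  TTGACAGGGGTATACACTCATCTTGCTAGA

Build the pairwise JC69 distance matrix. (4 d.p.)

d(X,Y) = 0.1885, d(X,Z) = 0.1468, d(Y,Z) = 0.1885

X–Y: 5/30 sites differ → p ≈ 0.166667, d = −0.75 ln(1 − 0.222223) = 0.188487 ≈ 0.1885.
X–Z: 4/30 sites differ → p ≈ 0.133333, d = −0.75 ln(1 − 0.177777) = 0.146808 ≈ 0.1468.
Y–Z: 5/30 sites differ → p ≈ 0.166667, d = −0.75 ln(1 − 0.222223) = 0.188487 ≈ 0.1885.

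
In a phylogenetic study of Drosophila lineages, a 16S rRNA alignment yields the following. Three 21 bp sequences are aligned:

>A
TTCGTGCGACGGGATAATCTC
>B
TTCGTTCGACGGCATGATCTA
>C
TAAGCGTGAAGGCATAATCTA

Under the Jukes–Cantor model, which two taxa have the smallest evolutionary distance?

A and B

A–B: 4/21 differ, p = 0.190, d = 0.220.
A–C: 7/21 differ, p = 0.333, d = 0.441.
B–C: 7/21 differ, p = 0.333, d = 0.441.
The smallest distance is between A and B.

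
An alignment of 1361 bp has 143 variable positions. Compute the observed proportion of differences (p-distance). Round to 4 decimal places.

p = 143/1361 = 0.105069… ≈ 0.1051 (to 4 d.p.).

0.1051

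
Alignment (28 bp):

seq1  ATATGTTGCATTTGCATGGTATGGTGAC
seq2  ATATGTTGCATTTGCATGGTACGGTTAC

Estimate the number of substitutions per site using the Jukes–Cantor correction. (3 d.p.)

0.075

The sequences differ at 2 of 28 sites (22, 26), so p = 2/28 ≈ 0.071429.
d = −(3/4) ln(1 − 4p/3) = −0.75 ln(1 − 0.095239) = −0.75 ln(0.904761)
  = −0.75 × (-0.100084) = 0.075063 substitutions/site.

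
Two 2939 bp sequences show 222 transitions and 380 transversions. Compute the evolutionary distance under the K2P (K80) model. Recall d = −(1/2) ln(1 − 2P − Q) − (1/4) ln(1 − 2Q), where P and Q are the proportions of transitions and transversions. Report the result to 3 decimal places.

P = 222/2939 ≈ 0.075536 and Q = 380/2939 ≈ 0.129296.
Under the Kimura two-parameter model, d = −½ ln(1 − 2P − Q) − ¼ ln(1 − 2Q).
1 − 2P − Q = 0.719632, giving −½ ln(0.719632) = 0.164508.
1 − 2Q = 0.741408, giving −¼ ln(0.741408) = 0.074801.
d = 0.164508 + 0.074801 = 0.239309.

0.239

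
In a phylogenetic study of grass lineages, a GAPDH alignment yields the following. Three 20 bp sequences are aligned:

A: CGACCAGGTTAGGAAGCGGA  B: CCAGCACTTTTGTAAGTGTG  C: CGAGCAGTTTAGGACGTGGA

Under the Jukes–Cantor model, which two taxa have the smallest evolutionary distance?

A–B: 9/20 differ, p = 0.450, d = 0.687.
A–C: 4/20 differ, p = 0.200, d = 0.233.
B–C: 7/20 differ, p = 0.350, d = 0.471.
The smallest distance is between A and C.

A and C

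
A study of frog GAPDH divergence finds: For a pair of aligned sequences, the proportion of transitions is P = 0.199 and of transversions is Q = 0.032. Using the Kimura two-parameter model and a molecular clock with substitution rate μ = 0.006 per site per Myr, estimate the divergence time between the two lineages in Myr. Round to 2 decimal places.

24.80

Under the Kimura two-parameter model, d = −½ ln(1 − 2P − Q) − ¼ ln(1 − 2Q).
1 − 2P − Q = 0.57, giving −½ ln(0.57) = 0.281059.
1 − 2Q = 0.936, giving −¼ ln(0.936) = 0.016535.
d = 0.281059 + 0.016535 = 0.297594.
Under a molecular clock d = 2μt, so t = d/(2μ) = 0.297594 / (2 × 0.006) = 24.80 Myr.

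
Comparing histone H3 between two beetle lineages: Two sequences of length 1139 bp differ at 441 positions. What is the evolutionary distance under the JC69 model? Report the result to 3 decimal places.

0.545

p = 441/1139 ≈ 0.387182.
d = −(3/4) ln(1 − 4p/3) = −0.75 ln(1 − 0.516243) = −0.75 ln(0.483757)
  = −0.75 × (-0.726173) = 0.544630 substitutions/site.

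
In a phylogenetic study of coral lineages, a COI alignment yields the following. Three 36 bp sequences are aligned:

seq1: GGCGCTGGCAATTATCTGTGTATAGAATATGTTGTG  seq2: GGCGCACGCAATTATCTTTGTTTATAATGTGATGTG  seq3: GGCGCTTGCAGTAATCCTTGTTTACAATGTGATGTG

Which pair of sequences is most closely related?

seq2 and seq3

seq1–seq2: 7/36 differ, p = 0.194, d = 0.225.
seq1–seq3: 9/36 differ, p = 0.250, d = 0.304.
seq2–seq3: 6/36 differ, p = 0.167, d = 0.188.
The smallest distance is between seq2 and seq3.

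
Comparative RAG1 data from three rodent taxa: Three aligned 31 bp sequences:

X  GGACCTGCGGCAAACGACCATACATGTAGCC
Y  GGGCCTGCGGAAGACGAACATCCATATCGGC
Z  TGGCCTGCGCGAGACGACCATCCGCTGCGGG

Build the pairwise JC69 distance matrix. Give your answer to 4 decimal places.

X–Y: 8/31 sites differ → p ≈ 0.258065, d = −0.75 ln(1 − 0.344087) = 0.316295 ≈ 0.3163.
X–Z: 13/31 sites differ → p ≈ 0.419355, d = −0.75 ln(1 − 0.55914) = 0.614271 ≈ 0.6143.
Y–Z: 9/31 sites differ → p ≈ 0.290323, d = −0.75 ln(1 − 0.387097) = 0.367161 ≈ 0.3672.

d(X,Y) = 0.3163, d(X,Z) = 0.6143, d(Y,Z) = 0.3672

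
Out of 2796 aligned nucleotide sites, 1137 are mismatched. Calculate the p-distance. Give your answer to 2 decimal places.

0.41

p = 1137/2796 = 0.406652… ≈ 0.41 (to 2 d.p.).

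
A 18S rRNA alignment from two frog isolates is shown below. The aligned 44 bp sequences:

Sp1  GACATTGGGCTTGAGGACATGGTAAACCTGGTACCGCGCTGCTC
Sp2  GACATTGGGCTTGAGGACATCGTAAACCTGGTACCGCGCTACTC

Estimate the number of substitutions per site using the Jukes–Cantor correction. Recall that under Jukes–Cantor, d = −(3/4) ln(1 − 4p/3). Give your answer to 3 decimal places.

The sequences differ at 2 of 44 sites (21, 41), so p = 2/44 ≈ 0.045455.
d = −(3/4) ln(1 − 4p/3) = −0.75 ln(1 − 0.060607) = −0.75 ln(0.939393)
  = −0.75 × (-0.062521) = 0.046891 substitutions/site.

0.047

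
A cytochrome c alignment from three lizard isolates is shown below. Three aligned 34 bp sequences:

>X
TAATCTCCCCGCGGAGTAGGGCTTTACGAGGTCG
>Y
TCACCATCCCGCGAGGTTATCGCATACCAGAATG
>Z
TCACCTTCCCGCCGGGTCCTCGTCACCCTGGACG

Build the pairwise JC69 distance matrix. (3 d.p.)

d(X,Y) = 0.824, d(X,Z) = 0.741, d(Y,Z) = 0.477

X–Y: 17/34 sites differ → p = 0.5, d = −0.75 ln(1 − 0.666667) = 0.823960 ≈ 0.824.
X–Z: 16/34 sites differ → p ≈ 0.470588, d = −0.75 ln(1 − 0.627451) = 0.740540 ≈ 0.741.
Y–Z: 12/34 sites differ → p ≈ 0.352941, d = −0.75 ln(1 − 0.470588) = 0.476991 ≈ 0.477.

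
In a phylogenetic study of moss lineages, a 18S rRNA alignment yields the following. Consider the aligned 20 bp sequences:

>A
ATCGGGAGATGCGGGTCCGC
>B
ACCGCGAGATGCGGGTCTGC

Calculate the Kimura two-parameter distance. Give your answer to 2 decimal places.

Of 20 sites, 2 differences are transitions and 1 are transversions, so P = 2/20 = 0.1 and Q = 1/20 = 0.05.
Under the Kimura two-parameter model, d = −½ ln(1 − 2P − Q) − ¼ ln(1 − 2Q).
1 − 2P − Q = 0.75, giving −½ ln(0.75) = 0.143841.
1 − 2Q = 0.9, giving −¼ ln(0.9) = 0.026340.
d = 0.143841 + 0.026340 = 0.170181.

0.17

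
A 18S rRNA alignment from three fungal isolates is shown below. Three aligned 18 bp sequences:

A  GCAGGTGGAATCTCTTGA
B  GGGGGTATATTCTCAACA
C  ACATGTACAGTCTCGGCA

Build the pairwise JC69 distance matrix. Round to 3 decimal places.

d(A,B) = 0.673, d(A,C) = 0.673, d(B,C) = 0.673

A–B: 8/18 sites differ → p ≈ 0.444444, d = −0.75 ln(1 − 0.592592) = 0.673455 ≈ 0.673.
A–C: 8/18 sites differ → p ≈ 0.444444, d = −0.75 ln(1 − 0.592592) = 0.673455 ≈ 0.673.
B–C: 8/18 sites differ → p ≈ 0.444444, d = −0.75 ln(1 − 0.592592) = 0.673455 ≈ 0.673.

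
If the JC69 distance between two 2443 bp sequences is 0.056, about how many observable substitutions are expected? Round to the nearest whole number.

Invert JC69: p = (3/4)(1 − e^(−4d/3)) = 0.75 × (1 − e^(-0.074667)) = 0.75 × (1 − 0.928052) = 0.053961.
Expected differing sites = pL ≈ 0.053961 × 2443 = 131.826723 ≈ 132.

132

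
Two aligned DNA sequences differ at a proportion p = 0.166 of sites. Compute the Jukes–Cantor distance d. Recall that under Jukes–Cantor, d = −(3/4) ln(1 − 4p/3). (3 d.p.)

0.188

d = −(3/4) ln(1 − 4p/3) = −0.75 ln(1 − 0.221333) = −0.75 ln(0.778667)
  = −0.75 × (-0.250172) = 0.187629 substitutions/site.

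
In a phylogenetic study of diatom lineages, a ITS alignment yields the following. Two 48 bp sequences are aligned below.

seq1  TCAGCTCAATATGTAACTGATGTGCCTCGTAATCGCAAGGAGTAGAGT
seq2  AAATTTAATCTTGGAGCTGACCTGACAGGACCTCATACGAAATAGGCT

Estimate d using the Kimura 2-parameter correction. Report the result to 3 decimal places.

Of 48 sites, 9 differences are transitions and 16 are transversions, so P = 9/48 = 0.1875 and Q = 16/48 ≈ 0.333333.
Under the Kimura two-parameter model, d = −½ ln(1 − 2P − Q) − ¼ ln(1 − 2Q).
1 − 2P − Q = 0.291667, giving −½ ln(0.291667) = 0.616071.
1 − 2Q = 0.333334, giving −¼ ln(0.333334) = 0.274653.
d = 0.616071 + 0.274653 = 0.890724.

0.891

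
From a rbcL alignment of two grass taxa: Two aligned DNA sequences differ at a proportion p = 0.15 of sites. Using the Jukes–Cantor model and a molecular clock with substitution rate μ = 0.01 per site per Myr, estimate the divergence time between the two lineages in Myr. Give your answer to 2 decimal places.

8.37

d = −(3/4) ln(1 − 4p/3) = −0.75 ln(1 − 0.2) = −0.75 ln(0.8)
  = −0.75 × (-0.223144) = 0.167358 substitutions/site.
Under a molecular clock d = 2μt, so t = d/(2μ) = 0.167358 / (2 × 0.01) = 8.37 Myr.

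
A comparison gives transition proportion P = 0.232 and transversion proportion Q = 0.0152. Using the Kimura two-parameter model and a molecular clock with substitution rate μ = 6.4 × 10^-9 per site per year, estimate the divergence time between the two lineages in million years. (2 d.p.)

Under the Kimura two-parameter model, d = −½ ln(1 − 2P − Q) − ¼ ln(1 − 2Q).
1 − 2P − Q = 0.5208, giving −½ ln(0.5208) = 0.326195.
1 − 2Q = 0.9696, giving −¼ ln(0.9696) = 0.007718.
d = 0.326195 + 0.007718 = 0.333913.
Under a molecular clock d = 2μt, so t = d/(2μ) = 0.333913 / (2 × 6.4 × 10^-9) = 26.09 million years.

26.09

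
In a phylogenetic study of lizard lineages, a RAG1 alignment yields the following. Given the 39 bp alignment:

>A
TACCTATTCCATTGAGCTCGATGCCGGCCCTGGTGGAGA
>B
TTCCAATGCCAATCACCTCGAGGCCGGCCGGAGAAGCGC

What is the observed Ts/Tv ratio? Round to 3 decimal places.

Transitions are A↔G and C↔T; transversions are all other mismatches.
Transitions: 2. Transversions: 12.
R = 2/12 = 0.166666… ≈ 0.167 (to 3 d.p.).

0.167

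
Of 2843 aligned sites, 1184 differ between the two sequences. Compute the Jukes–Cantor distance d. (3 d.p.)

0.608

p = 1184/2843 ≈ 0.416461.
d = −(3/4) ln(1 − 4p/3) = −0.75 ln(1 − 0.555281) = −0.75 ln(0.444719)
  = −0.75 × (-0.810313) = 0.607735 substitutions/site.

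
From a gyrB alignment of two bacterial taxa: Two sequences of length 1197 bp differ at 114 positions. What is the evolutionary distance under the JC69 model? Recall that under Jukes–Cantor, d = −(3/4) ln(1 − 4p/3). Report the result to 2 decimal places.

p = 114/1197 ≈ 0.095238.
d = −(3/4) ln(1 − 4p/3) = −0.75 ln(1 − 0.126984) = −0.75 ln(0.873016)
  = −0.75 × (-0.135801) = 0.101851 substitutions/site.

0.10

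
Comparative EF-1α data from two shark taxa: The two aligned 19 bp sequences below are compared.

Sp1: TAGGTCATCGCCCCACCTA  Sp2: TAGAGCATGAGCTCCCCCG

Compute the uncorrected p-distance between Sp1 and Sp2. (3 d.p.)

0.474

The sequences differ at 9 of 19 positions (sites 4, 5, 9, 10, 11, 13, 15, 18, 19).
p = 9/19 = 0.473684… ≈ 0.474 (to 3 d.p.).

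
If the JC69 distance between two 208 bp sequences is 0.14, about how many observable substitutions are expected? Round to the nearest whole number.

Invert JC69: p = (3/4)(1 − e^(−4d/3)) = 0.75 × (1 − e^(-0.186667)) = 0.75 × (1 − 0.829720) = 0.127710.
Expected differing sites = pL ≈ 0.127710 × 208 = 26.56368 ≈ 27.

27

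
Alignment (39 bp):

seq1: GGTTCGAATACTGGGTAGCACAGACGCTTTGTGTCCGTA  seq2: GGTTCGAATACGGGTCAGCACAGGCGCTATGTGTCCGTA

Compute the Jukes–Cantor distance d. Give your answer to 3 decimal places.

The sequences differ at 5 of 39 sites (12, 15, 16, 24, 29), so p = 5/39 ≈ 0.128205.
d = −(3/4) ln(1 − 4p/3) = −0.75 ln(1 − 0.17094) = −0.75 ln(0.82906)
  = −0.75 × (-0.187463) = 0.140597 substitutions/site.

0.141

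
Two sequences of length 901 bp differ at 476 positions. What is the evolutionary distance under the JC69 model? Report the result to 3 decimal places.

p = 476/901 ≈ 0.528302.
d = −(3/4) ln(1 − 4p/3) = −0.75 ln(1 − 0.704403) = −0.75 ln(0.295597)
  = −0.75 × (-1.218758) = 0.914069 substitutions/site.

0.914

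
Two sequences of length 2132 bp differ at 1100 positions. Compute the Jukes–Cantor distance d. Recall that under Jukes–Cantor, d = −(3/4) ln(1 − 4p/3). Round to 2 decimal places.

0.87

p = 1100/2132 ≈ 0.515947.
d = −(3/4) ln(1 − 4p/3) = −0.75 ln(1 − 0.687929) = −0.75 ln(0.312071)
  = −0.75 × (-1.164525) = 0.873394 substitutions/site.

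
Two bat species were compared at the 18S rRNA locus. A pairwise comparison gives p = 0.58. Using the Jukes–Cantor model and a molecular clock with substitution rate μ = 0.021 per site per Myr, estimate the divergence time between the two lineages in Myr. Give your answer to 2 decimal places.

d = −(3/4) ln(1 − 4p/3) = −0.75 ln(1 − 0.773333) = −0.75 ln(0.226667)
  = −0.75 × (-1.484273) = 1.113205 substitutions/site.
Under a molecular clock d = 2μt, so t = d/(2μ) = 1.113205 / (2 × 0.021) = 26.50 Myr.

26.50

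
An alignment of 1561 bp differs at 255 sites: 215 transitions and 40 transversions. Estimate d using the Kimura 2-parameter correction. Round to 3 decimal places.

0.192

P = 215/1561 ≈ 0.137732 and Q = 40/1561 ≈ 0.025625.
Under the Kimura two-parameter model, d = −½ ln(1 − 2P − Q) − ¼ ln(1 − 2Q).
1 − 2P − Q = 0.698911, giving −½ ln(0.698911) = 0.179116.
1 − 2Q = 0.94875, giving −¼ ln(0.94875) = 0.013152.
d = 0.179116 + 0.013152 = 0.192268.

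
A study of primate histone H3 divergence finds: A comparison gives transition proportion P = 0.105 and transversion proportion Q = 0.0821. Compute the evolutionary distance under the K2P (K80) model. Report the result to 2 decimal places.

0.22

Under the Kimura two-parameter model, d = −½ ln(1 − 2P − Q) − ¼ ln(1 − 2Q).
1 − 2P − Q = 0.7079, giving −½ ln(0.7079) = 0.172726.
1 − 2Q = 0.8358, giving −¼ ln(0.8358) = 0.044841.
d = 0.172726 + 0.044841 = 0.217567.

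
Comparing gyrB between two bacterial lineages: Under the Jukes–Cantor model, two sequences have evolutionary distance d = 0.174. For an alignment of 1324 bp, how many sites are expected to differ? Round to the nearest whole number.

Invert JC69: p = (3/4)(1 − e^(−4d/3)) = 0.75 × (1 − e^(-0.232)) = 0.75 × (1 − 0.792946) = 0.155291.
Expected differing sites = pL ≈ 0.155291 × 1324 = 205.605284 ≈ 206.

206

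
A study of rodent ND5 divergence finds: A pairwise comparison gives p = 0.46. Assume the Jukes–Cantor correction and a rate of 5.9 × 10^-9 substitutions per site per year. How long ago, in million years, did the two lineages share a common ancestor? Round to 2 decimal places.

60.39

d = −(3/4) ln(1 − 4p/3) = −0.75 ln(1 − 0.613333) = −0.75 ln(0.386667)
  = −0.75 × (-0.950191) = 0.712643 substitutions/site.
Under a molecular clock d = 2μt, so t = d/(2μ) = 0.712643 / (2 × 5.9 × 10^-9) = 60.39 million years.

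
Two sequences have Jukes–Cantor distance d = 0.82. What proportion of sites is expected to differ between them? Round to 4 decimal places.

0.4987

p = (3/4)(1 − e^(−4d/3)) = 0.75 × (1 − e^(-1.093333)) = 0.75 × (1 − 0.335098) = 0.498677.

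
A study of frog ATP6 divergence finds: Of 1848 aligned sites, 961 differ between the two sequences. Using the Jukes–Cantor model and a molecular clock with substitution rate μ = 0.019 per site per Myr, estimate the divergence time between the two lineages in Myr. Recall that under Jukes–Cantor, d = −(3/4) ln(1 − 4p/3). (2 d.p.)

p = 961/1848 ≈ 0.520022.
d = −(3/4) ln(1 − 4p/3) = −0.75 ln(1 − 0.693363) = −0.75 ln(0.306637)
  = −0.75 × (-1.182091) = 0.886568 substitutions/site.
Under a molecular clock d = 2μt, so t = d/(2μ) = 0.886568 / (2 × 0.019) = 23.33 Myr.

23.33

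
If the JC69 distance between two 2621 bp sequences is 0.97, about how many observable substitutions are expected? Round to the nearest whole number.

Invert JC69: p = (3/4)(1 − e^(−4d/3)) = 0.75 × (1 − e^(-1.293333)) = 0.75 × (1 − 0.274355) = 0.544234.
Expected differing sites = pL ≈ 0.544234 × 2621 = 1426.437314 ≈ 1426.

1426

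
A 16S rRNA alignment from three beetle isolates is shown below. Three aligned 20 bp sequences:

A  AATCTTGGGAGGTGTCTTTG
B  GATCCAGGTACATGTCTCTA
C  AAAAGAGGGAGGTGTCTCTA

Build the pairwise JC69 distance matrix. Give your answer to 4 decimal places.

A–B: 8/20 sites differ → p = 0.4, d = −0.75 ln(1 − 0.533333) = 0.571605 ≈ 0.5716.
A–C: 6/20 sites differ → p = 0.3, d = −0.75 ln(1 − 0.4) = 0.383119 ≈ 0.3831.
B–C: 7/20 sites differ → p = 0.35, d = −0.75 ln(1 − 0.466667) = 0.471457 ≈ 0.4715.

d(A,B) = 0.5716, d(A,C) = 0.3831, d(B,C) = 0.4715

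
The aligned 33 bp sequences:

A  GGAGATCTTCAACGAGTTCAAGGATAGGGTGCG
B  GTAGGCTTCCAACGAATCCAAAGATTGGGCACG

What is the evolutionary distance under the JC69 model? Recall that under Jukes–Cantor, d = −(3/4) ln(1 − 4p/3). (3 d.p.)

0.441

The sequences differ at 11 of 33 sites, so p = 11/33 ≈ 0.333333.
d = −(3/4) ln(1 − 4p/3) = −0.75 ln(1 − 0.444444) = −0.75 ln(0.555556)
  = −0.75 × (-0.587786) = 0.440840 substitutions/site.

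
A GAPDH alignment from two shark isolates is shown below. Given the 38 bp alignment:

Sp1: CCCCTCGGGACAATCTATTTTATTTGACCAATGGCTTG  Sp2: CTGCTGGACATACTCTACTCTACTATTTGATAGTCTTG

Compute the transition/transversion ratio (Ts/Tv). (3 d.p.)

0.636

Transitions are A↔G and C↔T; transversions are all other mismatches.
Transitions: 7. Transversions: 11.
R = 7/11 = 0.636363… ≈ 0.636 (to 3 d.p.).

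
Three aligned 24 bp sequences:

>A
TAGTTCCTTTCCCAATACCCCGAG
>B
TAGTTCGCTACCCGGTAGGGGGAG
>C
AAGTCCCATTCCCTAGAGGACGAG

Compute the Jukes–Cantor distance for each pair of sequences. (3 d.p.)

d(A,B) = 0.520, d(A,C) = 0.441, d(B,C) = 0.608

A–B: 9/24 sites differ → p = 0.375, d = −0.75 ln(1 − 0.5) = 0.519860 ≈ 0.520.
A–C: 8/24 sites differ → p ≈ 0.333333, d = −0.75 ln(1 − 0.444444) = 0.440839 ≈ 0.441.
B–C: 10/24 sites differ → p ≈ 0.416667, d = −0.75 ln(1 − 0.555556) = 0.608198 ≈ 0.608.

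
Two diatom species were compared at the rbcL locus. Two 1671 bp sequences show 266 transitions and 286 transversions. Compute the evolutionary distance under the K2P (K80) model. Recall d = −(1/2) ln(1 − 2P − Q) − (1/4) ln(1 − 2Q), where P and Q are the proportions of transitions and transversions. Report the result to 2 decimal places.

P = 266/1671 ≈ 0.159186 and Q = 286/1671 ≈ 0.171155.
Under the Kimura two-parameter model, d = −½ ln(1 − 2P − Q) − ¼ ln(1 − 2Q).
1 − 2P − Q = 0.510473, giving −½ ln(0.510473) = 0.336209.
1 − 2Q = 0.65769, giving −¼ ln(0.65769) = 0.104755.
d = 0.336209 + 0.104755 = 0.440964.

0.44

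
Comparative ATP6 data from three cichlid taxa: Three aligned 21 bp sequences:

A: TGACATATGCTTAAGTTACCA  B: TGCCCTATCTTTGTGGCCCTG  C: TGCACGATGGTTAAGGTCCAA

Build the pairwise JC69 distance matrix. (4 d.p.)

A–B: 11/21 sites differ → p ≈ 0.52381, d = −0.75 ln(1 − 0.698413) = 0.899023 ≈ 0.8990.
A–C: 8/21 sites differ → p ≈ 0.380952, d = −0.75 ln(1 − 0.507936) = 0.531860 ≈ 0.5319.
B–C: 9/21 sites differ → p ≈ 0.428571, d = −0.75 ln(1 − 0.571428) = 0.635472 ≈ 0.6355.

d(A,B) = 0.8990, d(A,C) = 0.5319, d(B,C) = 0.6355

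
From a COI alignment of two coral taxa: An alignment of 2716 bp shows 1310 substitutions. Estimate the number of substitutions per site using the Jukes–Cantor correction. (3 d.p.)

p = 1310/2716 ≈ 0.482327.
d = −(3/4) ln(1 − 4p/3) = −0.75 ln(1 − 0.643103) = −0.75 ln(0.356897)
  = −0.75 × (-1.030308) = 0.772731 substitutions/site.

0.773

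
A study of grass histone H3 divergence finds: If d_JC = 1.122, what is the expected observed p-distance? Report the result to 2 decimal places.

p = (3/4)(1 − e^(−4d/3)) = 0.75 × (1 − e^(-1.496)) = 0.75 × (1 − 0.224024) = 0.581982.

0.58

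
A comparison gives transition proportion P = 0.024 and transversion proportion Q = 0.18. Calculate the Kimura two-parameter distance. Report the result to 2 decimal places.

0.24

Under the Kimura two-parameter model, d = −½ ln(1 − 2P − Q) − ¼ ln(1 − 2Q).
1 − 2P − Q = 0.772, giving −½ ln(0.772) = 0.129385.
1 − 2Q = 0.64, giving −¼ ln(0.64) = 0.111572.
d = 0.129385 + 0.111572 = 0.240957.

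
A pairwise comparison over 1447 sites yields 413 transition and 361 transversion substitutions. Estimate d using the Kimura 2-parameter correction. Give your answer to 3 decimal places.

P = 413/1447 ≈ 0.285418 and Q = 361/1447 ≈ 0.249482.
Under the Kimura two-parameter model, d = −½ ln(1 − 2P − Q) − ¼ ln(1 − 2Q).
1 − 2P − Q = 0.179682, giving −½ ln(0.179682) = 0.858283.
1 − 2Q = 0.501036, giving −¼ ln(0.501036) = 0.172769.
d = 0.858283 + 0.172769 = 1.031052.

1.031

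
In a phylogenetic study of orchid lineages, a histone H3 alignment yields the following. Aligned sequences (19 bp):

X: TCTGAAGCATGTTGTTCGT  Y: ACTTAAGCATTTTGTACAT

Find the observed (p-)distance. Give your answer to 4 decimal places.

0.2632

The sequences differ at 5 of 19 positions (sites 1, 4, 11, 16, 18).
p = 5/19 = 0.263157… ≈ 0.2632 (to 4 d.p.).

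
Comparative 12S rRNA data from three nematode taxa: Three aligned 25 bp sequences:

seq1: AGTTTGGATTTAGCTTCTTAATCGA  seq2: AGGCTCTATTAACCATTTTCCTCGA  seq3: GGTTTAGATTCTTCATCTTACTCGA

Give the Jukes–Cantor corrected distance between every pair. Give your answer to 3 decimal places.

seq1–seq2: 10/25 sites differ → p = 0.4, d = −0.75 ln(1 − 0.533333) = 0.571605 ≈ 0.572.
seq1–seq3: 7/25 sites differ → p = 0.28, d = −0.75 ln(1 − 0.373333) = 0.350505 ≈ 0.351.
seq2–seq3: 10/25 sites differ → p = 0.4, d = −0.75 ln(1 − 0.533333) = 0.571605 ≈ 0.572.

d(seq1,seq2) = 0.572, d(seq1,seq3) = 0.351, d(seq2,seq3) = 0.572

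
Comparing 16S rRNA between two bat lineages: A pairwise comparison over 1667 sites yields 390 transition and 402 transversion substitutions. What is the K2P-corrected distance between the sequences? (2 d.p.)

P = 390/1667 ≈ 0.233953 and Q = 402/1667 ≈ 0.241152.
Under the Kimura two-parameter model, d = −½ ln(1 − 2P − Q) − ¼ ln(1 − 2Q).
1 − 2P − Q = 0.290942, giving −½ ln(0.290942) = 0.617316.
1 − 2Q = 0.517696, giving −¼ ln(0.517696) = 0.164592.
d = 0.617316 + 0.164592 = 0.781908.

0.78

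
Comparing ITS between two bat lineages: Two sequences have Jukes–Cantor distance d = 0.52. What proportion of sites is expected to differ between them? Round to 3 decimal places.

p = (3/4)(1 − e^(−4d/3)) = 0.75 × (1 − e^(-0.693333)) = 0.75 × (1 − 0.499907) = 0.375070.

0.375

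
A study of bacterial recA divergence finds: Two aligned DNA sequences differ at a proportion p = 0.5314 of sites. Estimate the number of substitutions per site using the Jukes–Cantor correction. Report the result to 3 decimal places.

d = −(3/4) ln(1 − 4p/3) = −0.75 ln(1 − 0.708533) = −0.75 ln(0.291467)
  = −0.75 × (-1.232828) = 0.924621 substitutions/site.

0.925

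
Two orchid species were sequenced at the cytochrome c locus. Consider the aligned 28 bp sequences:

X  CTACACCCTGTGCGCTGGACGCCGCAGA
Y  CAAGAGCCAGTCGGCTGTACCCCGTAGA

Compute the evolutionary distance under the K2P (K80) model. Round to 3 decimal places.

Of 28 sites, 1 differences are transitions and 8 are transversions, so P = 1/28 ≈ 0.035714 and Q = 8/28 ≈ 0.285714.
Under the Kimura two-parameter model, d = −½ ln(1 − 2P − Q) − ¼ ln(1 − 2Q).
1 − 2P − Q = 0.642858, giving −½ ln(0.642858) = 0.220916.
1 − 2Q = 0.428572, giving −¼ ln(0.428572) = 0.211824.
d = 0.220916 + 0.211824 = 0.432740.

0.433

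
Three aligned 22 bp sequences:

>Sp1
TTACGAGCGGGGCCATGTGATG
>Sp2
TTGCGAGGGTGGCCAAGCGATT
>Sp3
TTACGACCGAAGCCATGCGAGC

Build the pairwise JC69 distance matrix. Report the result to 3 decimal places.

d(Sp1,Sp2) = 0.339, d(Sp1,Sp3) = 0.339, d(Sp2,Sp3) = 0.497

Sp1–Sp2: 6/22 sites differ → p ≈ 0.272727, d = −0.75 ln(1 − 0.363636) = 0.338988 ≈ 0.339.
Sp1–Sp3: 6/22 sites differ → p ≈ 0.272727, d = −0.75 ln(1 − 0.363636) = 0.338988 ≈ 0.339.
Sp2–Sp3: 8/22 sites differ → p ≈ 0.363636, d = −0.75 ln(1 − 0.484848) = 0.497470 ≈ 0.497.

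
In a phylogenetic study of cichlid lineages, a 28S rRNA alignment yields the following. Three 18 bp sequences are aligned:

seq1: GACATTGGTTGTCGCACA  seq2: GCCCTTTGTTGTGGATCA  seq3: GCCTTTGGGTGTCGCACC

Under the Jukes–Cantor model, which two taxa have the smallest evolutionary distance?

seq1–seq2: 6/18 differ, p = 0.333, d = 0.441.
seq1–seq3: 4/18 differ, p = 0.222, d = 0.264.
seq2–seq3: 7/18 differ, p = 0.389, d = 0.548.
The smallest distance is between seq1 and seq3.

seq1 and seq3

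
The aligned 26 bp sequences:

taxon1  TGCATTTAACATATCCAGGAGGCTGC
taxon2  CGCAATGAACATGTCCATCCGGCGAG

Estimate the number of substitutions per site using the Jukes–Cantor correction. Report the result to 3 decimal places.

0.539

The sequences differ at 10 of 26 sites (1, 5, 7, 13, 18, 19, 20, 24, 25, 26), so p = 10/26 ≈ 0.384615.
d = −(3/4) ln(1 − 4p/3) = −0.75 ln(1 − 0.51282) = −0.75 ln(0.48718)
  = −0.75 × (-0.719122) = 0.539342 substitutions/site.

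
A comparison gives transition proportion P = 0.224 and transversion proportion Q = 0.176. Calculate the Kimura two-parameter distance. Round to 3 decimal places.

Under the Kimura two-parameter model, d = −½ ln(1 − 2P − Q) − ¼ ln(1 − 2Q).
1 − 2P − Q = 0.376, giving −½ ln(0.376) = 0.489083.
1 − 2Q = 0.648, giving −¼ ln(0.648) = 0.108466.
d = 0.489083 + 0.108466 = 0.597549.

0.598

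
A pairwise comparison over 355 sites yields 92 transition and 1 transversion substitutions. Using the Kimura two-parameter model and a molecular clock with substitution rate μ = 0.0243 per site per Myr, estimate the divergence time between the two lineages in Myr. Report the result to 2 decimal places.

7.60

P = 92/355 ≈ 0.259155 and Q = 1/355 ≈ 0.002817.
Under the Kimura two-parameter model, d = −½ ln(1 − 2P − Q) − ¼ ln(1 − 2Q).
1 − 2P − Q = 0.478873, giving −½ ln(0.478873) = 0.368160.
1 − 2Q = 0.994366, giving −¼ ln(0.994366) = 0.001412.
d = 0.368160 + 0.001412 = 0.369572.
Under a molecular clock d = 2μt, so t = d/(2μ) = 0.369572 / (2 × 0.0243) = 7.60 Myr.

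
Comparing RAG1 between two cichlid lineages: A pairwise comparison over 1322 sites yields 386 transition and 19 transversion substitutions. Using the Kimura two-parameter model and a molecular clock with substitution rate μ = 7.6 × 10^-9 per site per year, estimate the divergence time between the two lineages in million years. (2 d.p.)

P = 386/1322 ≈ 0.291982 and Q = 19/1322 ≈ 0.014372.
Under the Kimura two-parameter model, d = −½ ln(1 − 2P − Q) − ¼ ln(1 − 2Q).
1 − 2P − Q = 0.401664, giving −½ ln(0.401664) = 0.456070.
1 − 2Q = 0.971256, giving −¼ ln(0.971256) = 0.007291.
d = 0.456070 + 0.007291 = 0.463361.
Under a molecular clock d = 2μt, so t = d/(2μ) = 0.463361 / (2 × 7.6 × 10^-9) = 30.48 million years.

30.48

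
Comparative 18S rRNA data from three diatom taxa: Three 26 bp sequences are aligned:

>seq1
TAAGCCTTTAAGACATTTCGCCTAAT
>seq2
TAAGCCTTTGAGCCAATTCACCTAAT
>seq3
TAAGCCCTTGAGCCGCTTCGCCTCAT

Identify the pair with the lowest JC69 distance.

seq1 and seq2

seq1–seq2: 4/26 differ, p = 0.154, d = 0.172.
seq1–seq3: 6/26 differ, p = 0.231, d = 0.276.
seq2–seq3: 5/26 differ, p = 0.192, d = 0.222.
The smallest distance is between seq1 and seq2.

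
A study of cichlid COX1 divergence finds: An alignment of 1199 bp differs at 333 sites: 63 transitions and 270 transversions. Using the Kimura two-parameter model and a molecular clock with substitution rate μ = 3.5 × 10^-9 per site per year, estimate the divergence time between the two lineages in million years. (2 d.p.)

P = 63/1199 ≈ 0.052544 and Q = 270/1199 ≈ 0.225188.
Under the Kimura two-parameter model, d = −½ ln(1 − 2P − Q) − ¼ ln(1 − 2Q).
1 − 2P − Q = 0.669724, giving −½ ln(0.669724) = 0.200445.
1 − 2Q = 0.549624, giving −¼ ln(0.549624) = 0.149630.
d = 0.200445 + 0.149630 = 0.350075.
Under a molecular clock d = 2μt, so t = d/(2μ) = 0.350075 / (2 × 3.5 × 10^-9) = 50.01 million years.

50.01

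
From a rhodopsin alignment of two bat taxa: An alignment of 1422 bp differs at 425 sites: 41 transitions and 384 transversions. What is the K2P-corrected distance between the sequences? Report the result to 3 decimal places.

P = 41/1422 ≈ 0.028833 and Q = 384/1422 ≈ 0.270042.
Under the Kimura two-parameter model, d = −½ ln(1 − 2P − Q) − ¼ ln(1 − 2Q).
1 − 2P − Q = 0.672292, giving −½ ln(0.672292) = 0.198531.
1 − 2Q = 0.459916, giving −¼ ln(0.459916) = 0.194178.
d = 0.198531 + 0.194178 = 0.392709.

0.393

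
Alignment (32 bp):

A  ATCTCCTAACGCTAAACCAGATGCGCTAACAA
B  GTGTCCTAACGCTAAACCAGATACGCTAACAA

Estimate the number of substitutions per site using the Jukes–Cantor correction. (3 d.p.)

The sequences differ at 3 of 32 sites (1, 3, 23), so p = 3/32 = 0.09375.
d = −(3/4) ln(1 − 4p/3) = −0.75 ln(1 − 0.125) = −0.75 ln(0.875)
  = −0.75 × (-0.133531) = 0.100148 substitutions/site.

0.100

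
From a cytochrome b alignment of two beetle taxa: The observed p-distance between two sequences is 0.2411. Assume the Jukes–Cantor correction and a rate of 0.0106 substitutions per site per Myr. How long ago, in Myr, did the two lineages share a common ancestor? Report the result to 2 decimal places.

13.72

d = −(3/4) ln(1 − 4p/3) = −0.75 ln(1 − 0.321467) = −0.75 ln(0.678533)
  = −0.75 × (-0.387822) = 0.290867 substitutions/site.
Under a molecular clock d = 2μt, so t = d/(2μ) = 0.290867 / (2 × 0.0106) = 13.72 Myr.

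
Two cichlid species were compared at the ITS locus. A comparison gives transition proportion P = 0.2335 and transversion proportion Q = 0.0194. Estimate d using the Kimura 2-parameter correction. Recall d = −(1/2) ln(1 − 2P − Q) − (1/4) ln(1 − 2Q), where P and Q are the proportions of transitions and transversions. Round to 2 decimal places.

0.34

Under the Kimura two-parameter model, d = −½ ln(1 − 2P − Q) − ¼ ln(1 − 2Q).
1 − 2P − Q = 0.5136, giving −½ ln(0.5136) = 0.333155.
1 − 2Q = 0.9612, giving −¼ ln(0.9612) = 0.009893.
d = 0.333155 + 0.009893 = 0.343048.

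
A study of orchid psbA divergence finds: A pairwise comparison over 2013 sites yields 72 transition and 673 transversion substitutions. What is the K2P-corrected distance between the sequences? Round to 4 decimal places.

0.5365

P = 72/2013 ≈ 0.035768 and Q = 673/2013 ≈ 0.334327.
Under the Kimura two-parameter model, d = −½ ln(1 − 2P − Q) − ¼ ln(1 − 2Q).
1 − 2P − Q = 0.594137, giving −½ ln(0.594137) = 0.260323.
1 − 2Q = 0.331346, giving −¼ ln(0.331346) = 0.276148.
d = 0.260323 + 0.276148 = 0.536471.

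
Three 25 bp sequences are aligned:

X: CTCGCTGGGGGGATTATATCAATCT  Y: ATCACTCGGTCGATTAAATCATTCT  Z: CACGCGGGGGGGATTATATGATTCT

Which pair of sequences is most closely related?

X and Z

X–Y: 7/25 differ, p = 0.280, d = 0.351.
X–Z: 4/25 differ, p = 0.160, d = 0.180.
Y–Z: 9/25 differ, p = 0.360, d = 0.490.
The smallest distance is between X and Z.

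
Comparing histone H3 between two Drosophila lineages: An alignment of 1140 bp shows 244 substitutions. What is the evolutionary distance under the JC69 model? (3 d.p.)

p = 244/1140 ≈ 0.214035.
d = −(3/4) ln(1 − 4p/3) = −0.75 ln(1 − 0.28538) = −0.75 ln(0.71462)
  = −0.75 × (-0.336004) = 0.252003 substitutions/site.

0.252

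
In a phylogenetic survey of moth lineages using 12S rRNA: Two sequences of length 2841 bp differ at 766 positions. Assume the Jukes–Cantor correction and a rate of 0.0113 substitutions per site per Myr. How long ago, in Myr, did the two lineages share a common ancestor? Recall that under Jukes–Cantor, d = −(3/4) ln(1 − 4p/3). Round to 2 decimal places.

p = 766/2841 ≈ 0.269623.
d = −(3/4) ln(1 − 4p/3) = −0.75 ln(1 − 0.359497) = −0.75 ln(0.640503)
  = −0.75 × (-0.445501) = 0.334126 substitutions/site.
Under a molecular clock d = 2μt, so t = d/(2μ) = 0.334126 / (2 × 0.0113) = 14.78 Myr.

14.78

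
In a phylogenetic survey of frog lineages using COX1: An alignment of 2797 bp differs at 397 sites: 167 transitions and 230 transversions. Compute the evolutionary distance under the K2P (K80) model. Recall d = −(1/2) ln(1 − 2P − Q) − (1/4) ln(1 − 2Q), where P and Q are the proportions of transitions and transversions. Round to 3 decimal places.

0.158

P = 167/2797 ≈ 0.059707 and Q = 230/2797 ≈ 0.082231.
Under the Kimura two-parameter model, d = −½ ln(1 − 2P − Q) − ¼ ln(1 − 2Q).
1 − 2P − Q = 0.798355, giving −½ ln(0.798355) = 0.112601.
1 − 2Q = 0.835538, giving −¼ ln(0.835538) = 0.044920.
d = 0.112601 + 0.044920 = 0.157521.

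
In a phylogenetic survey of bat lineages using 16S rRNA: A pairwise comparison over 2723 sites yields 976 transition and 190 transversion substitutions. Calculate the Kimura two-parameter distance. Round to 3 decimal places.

0.810

P = 976/2723 ≈ 0.358428 and Q = 190/2723 ≈ 0.069776.
Under the Kimura two-parameter model, d = −½ ln(1 − 2P − Q) − ¼ ln(1 − 2Q).
1 − 2P − Q = 0.213368, giving −½ ln(0.213368) = 0.772368.
1 − 2Q = 0.860448, giving −¼ ln(0.860448) = 0.037576.
d = 0.772368 + 0.037576 = 0.809944.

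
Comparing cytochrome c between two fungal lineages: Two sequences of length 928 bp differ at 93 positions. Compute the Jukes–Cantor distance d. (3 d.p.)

p = 93/928 ≈ 0.100216.
d = −(3/4) ln(1 − 4p/3) = −0.75 ln(1 − 0.133621) = −0.75 ln(0.866379)
  = −0.75 × (-0.143433) = 0.107575 substitutions/site.

0.108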